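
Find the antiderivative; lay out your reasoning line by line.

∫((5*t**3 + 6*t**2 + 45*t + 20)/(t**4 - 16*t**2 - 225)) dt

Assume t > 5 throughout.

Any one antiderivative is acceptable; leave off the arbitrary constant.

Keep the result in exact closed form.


Step 1. Decompose ∫((5*t**3 + 6*t**2 + 45*t + 20)/(t**4 - 16*t**2 - 225)) dt by partial fractions, (5*t**3 + 6*t**2 + 45*t + 20)/(t**4 - 16*t**2 - 225) = 1/(t**2 + 9) + 2/(t + 5) + 3/(t - 5): now ∫(3/(t - 5)) dt + ∫(2/(t + 5)) dt + ∫(1/(t**2 + 9)) dt.
Step 2. Evaluate the standard form [assuming t > -5]: now 2*log(t + 5) + ∫(3/(t - 5)) dt + ∫(1/(t**2 + 9)) dt.
Step 3. Evaluate the standard form [assuming t > 5]: now 3*log(t - 5) + 2*log(t + 5) + ∫(1/(t**2 + 9)) dt.
Step 4. Evaluate the standard form: now 3*log(t - 5) + 2*log(t + 5) + atan(t/3)/3.
Answer: 3*log(t - 5) + 2*log(t + 5) + atan(t/3)/3.


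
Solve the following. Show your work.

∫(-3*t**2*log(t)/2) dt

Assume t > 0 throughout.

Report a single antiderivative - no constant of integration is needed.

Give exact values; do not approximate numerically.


Step 1. Integrate ∫(-3*t**2*log(t)/2) dt by parts with u = log(t), dv = (-3*t**2/2) dt, so v = -t**3/2 [assuming t > 0]: now -t**3*log(t)/2 + ∫(t**2/2) dt.
Step 2. Evaluate the standard form: now -t**3*log(t)/2 + t**3/6.
Answer: -t**3*log(t)/2 + t**3/6.


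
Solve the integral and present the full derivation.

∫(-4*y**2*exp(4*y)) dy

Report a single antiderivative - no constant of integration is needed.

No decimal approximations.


Step 1. Integrate ∫(-4*y**2*exp(4*y)) dy by parts with u = y**2, dv = (-4*exp(4*y)) dy, so v = -exp(4*y): now -y**2*exp(4*y) + ∫(2*y*exp(4*y)) dy.
Step 2. Integrate ∫(2*y*exp(4*y)) dy by parts with u = y, dv = (2*exp(4*y)) dy, so v = exp(4*y)/2: now -y**2*exp(4*y) + y*exp(4*y)/2 + ∫(-exp(4*y)/2) dy.
Step 3. Evaluate the standard form: now -y**2*exp(4*y) + y*exp(4*y)/2 - exp(4*y)/8.
Answer: -y**2*exp(4*y) + y*exp(4*y)/2 - exp(4*y)/8.


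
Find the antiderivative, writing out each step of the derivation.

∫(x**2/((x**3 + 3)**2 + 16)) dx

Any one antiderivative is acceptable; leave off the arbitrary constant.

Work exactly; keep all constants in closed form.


Step 1. Substitute u = x**3 + 3, turning ∫(x**2/((x**3 + 3)**2 + 16)) dx into ∫(1/(3*(u**2 + 16))) du: now ∫(1/(3*(u**2 + 16))) du.
Step 2. Evaluate the standard form: now atan(u/4)/12.
Step 3. Substitute back u = x**3 + 3: now atan(x**3/4 + 3/4)/12.
Answer: atan(x**3/4 + 3/4)/12.


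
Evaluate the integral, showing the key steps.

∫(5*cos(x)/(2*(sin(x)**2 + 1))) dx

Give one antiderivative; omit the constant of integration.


Step 1. Substitute u = sin(x), turning ∫(5*cos(x)/(2*(sin(x)**2 + 1))) dx into ∫(5/(2*(u**2 + 1))) du: now ∫(5/(2*(u**2 + 1))) du.
Step 2. Evaluate the standard form: now 5*atan(u)/2.
Step 3. Substitute back u = sin(x): now 5*atan(sin(x))/2.
Answer: 5*atan(sin(x))/2.


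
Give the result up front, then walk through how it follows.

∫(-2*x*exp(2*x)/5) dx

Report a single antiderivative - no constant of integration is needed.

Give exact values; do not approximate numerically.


The answer is -x*exp(2*x)/5 + exp(2*x)/10.
Step 1. Integrate ∫(-2*x*exp(2*x)/5) dx by parts with u = x, dv = (-2*exp(2*x)/5) dx, so v = -exp(2*x)/5: now -x*exp(2*x)/5 + ∫(exp(2*x)/5) dx.
Step 2. Evaluate the standard form: now -x*exp(2*x)/5 + exp(2*x)/10.
Answer: -x*exp(2*x)/5 + exp(2*x)/10.


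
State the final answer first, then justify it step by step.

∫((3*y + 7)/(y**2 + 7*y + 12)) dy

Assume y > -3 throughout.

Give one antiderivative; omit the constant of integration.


The answer is -2*log(y + 3) + 5*log(y + 4).
Step 1. Decompose ∫((3*y + 7)/(y**2 + 7*y + 12)) dy by partial fractions, (3*y + 7)/(y**2 + 7*y + 12) = 5/(y + 4) - 2/(y + 3): now ∫(-2/(y + 3)) dy + ∫(5/(y + 4)) dy.
Step 2. Evaluate the standard form [assuming y > -4]: now 5*log(y + 4) + ∫(-2/(y + 3)) dy.
Step 3. Evaluate the standard form [assuming y > -3]: now -2*log(y + 3) + 5*log(y + 4).
Answer: -2*log(y + 3) + 5*log(y + 4).


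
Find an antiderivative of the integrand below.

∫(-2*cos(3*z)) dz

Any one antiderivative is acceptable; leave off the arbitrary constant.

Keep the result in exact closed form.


Answer: -2*sin(3*z)/3.


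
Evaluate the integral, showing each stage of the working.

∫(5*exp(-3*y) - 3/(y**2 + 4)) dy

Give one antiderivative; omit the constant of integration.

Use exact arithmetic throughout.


Step 1. Rewrite: now ∫(-3/(y**2 + 4)) dy + ∫(5*exp(-3*y)) dy.
Step 2. Evaluate the standard form: now -3*atan(y/2)/2 + ∫(5*exp(-3*y)) dy.
Step 3. Evaluate the standard form: now -3*atan(y/2)/2 - 5*exp(-3*y)/3.
Answer: -3*atan(y/2)/2 - 5*exp(-3*y)/3.


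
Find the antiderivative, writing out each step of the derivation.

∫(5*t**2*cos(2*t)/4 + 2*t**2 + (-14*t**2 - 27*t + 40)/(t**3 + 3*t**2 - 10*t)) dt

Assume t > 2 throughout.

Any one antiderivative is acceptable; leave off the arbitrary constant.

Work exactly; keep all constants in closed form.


Step 1. Rewrite: now ∫(2*t**2) dt + ∫(5*t**2*cos(2*t)/4) dt + ∫((-14*t**2 - 27*t + 40)/(t**3 + 3*t**2 - 10*t)) dt.
Step 2. Evaluate the standard form: now 2*t**3/3 + ∫(5*t**2*cos(2*t)/4) dt + ∫((-14*t**2 - 27*t + 40)/(t**3 + 3*t**2 - 10*t)) dt.
Step 3. Decompose ∫((-14*t**2 - 27*t + 40)/(t**3 + 3*t**2 - 10*t)) dt by partial fractions, (-14*t**2 - 27*t + 40)/(t**3 + 3*t**2 - 10*t) = -5/(t + 5) - 5/(t - 2) - 4/t: now 2*t**3/3 + ∫(-4/t) dt + ∫(5*t**2*cos(2*t)/4) dt + ∫(-5/(t - 2)) dt + ∫(-5/(t + 5)) dt.
Step 4. Evaluate the standard form [assuming t > -5]: now 2*t**3/3 - 5*log(t + 5) + ∫(-4/t) dt + ∫(5*t**2*cos(2*t)/4) dt + ∫(-5/(t - 2)) dt.
Step 5. Evaluate the standard form [assuming t > 2]: now 2*t**3/3 - 5*log(t - 2) - 5*log(t + 5) + ∫(-4/t) dt + ∫(5*t**2*cos(2*t)/4) dt.
Step 6. Evaluate the standard form [assuming t > 0]: now 2*t**3/3 - 4*log(t) - 5*log(t - 2) - 5*log(t + 5) + ∫(5*t**2*cos(2*t)/4) dt.
Step 7. Integrate ∫(5*t**2*cos(2*t)/4) dt by parts with u = t**2, dv = (5*cos(2*t)/4) dt, so v = 5*sin(2*t)/8: now 2*t**3/3 + 5*t**2*sin(2*t)/8 - 4*log(t) - 5*log(t - 2) - 5*log(t + 5) + ∫(-5*t*sin(2*t)/4) dt.
Step 8. Integrate ∫(-5*t*sin(2*t)/4) dt by parts with u = t, dv = (-5*sin(2*t)/4) dt, so v = 5*cos(2*t)/8: now 2*t**3/3 + 5*t**2*sin(2*t)/8 + 5*t*cos(2*t)/8 - 4*log(t) - 5*log(t - 2) - 5*log(t + 5) + ∫(-5*cos(2*t)/8) dt.
Step 9. Evaluate the standard form: now 2*t**3/3 + 5*t**2*sin(2*t)/8 + 5*t*cos(2*t)/8 - 4*log(t) - 5*log(t - 2) - 5*log(t + 5) - 5*sin(2*t)/16.
Answer: 2*t**3/3 + 5*t**2*sin(2*t)/8 + 5*t*cos(2*t)/8 - 4*log(t) - 5*log(t - 2) - 5*log(t + 5) - 5*sin(2*t)/16.


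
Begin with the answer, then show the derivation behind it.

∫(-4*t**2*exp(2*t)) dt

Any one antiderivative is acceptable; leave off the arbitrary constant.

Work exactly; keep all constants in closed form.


The answer is -2*t**2*exp(2*t) + 2*t*exp(2*t) - exp(2*t).
Step 1. Integrate ∫(-4*t**2*exp(2*t)) dt by parts with u = t**2, dv = (-4*exp(2*t)) dt, so v = -2*exp(2*t): now -2*t**2*exp(2*t) + ∫(4*t*exp(2*t)) dt.
Step 2. Integrate ∫(4*t*exp(2*t)) dt by parts with u = t, dv = (4*exp(2*t)) dt, so v = 2*exp(2*t): now -2*t**2*exp(2*t) + 2*t*exp(2*t) + ∫(-2*exp(2*t)) dt.
Step 3. Evaluate the standard form: now -2*t**2*exp(2*t) + 2*t*exp(2*t) - exp(2*t).
Answer: -2*t**2*exp(2*t) + 2*t*exp(2*t) - exp(2*t).


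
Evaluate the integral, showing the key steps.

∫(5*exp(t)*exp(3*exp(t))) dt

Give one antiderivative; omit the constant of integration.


Step 1. Substitute u = exp(t), turning ∫(5*exp(t)*exp(3*exp(t))) dt into ∫(5*exp(3*u)) du: now ∫(5*exp(3*u)) du.
Step 2. Evaluate the standard form: now 5*exp(3*u)/3.
Step 3. Substitute back u = exp(t): now 5*exp(3*exp(t))/3.
Answer: 5*exp(3*exp(t))/3.


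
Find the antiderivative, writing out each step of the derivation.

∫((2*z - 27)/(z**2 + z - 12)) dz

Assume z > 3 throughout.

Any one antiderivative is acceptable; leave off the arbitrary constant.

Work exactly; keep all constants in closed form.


Step 1. Decompose ∫((2*z - 27)/(z**2 + z - 12)) dz by partial fractions, (2*z - 27)/(z**2 + z - 12) = 5/(z + 4) - 3/(z - 3): now ∫(-3/(z - 3)) dz + ∫(5/(z + 4)) dz.
Step 2. Evaluate the standard form [assuming z > 3]: now -3*log(z - 3) + ∫(5/(z + 4)) dz.
Step 3. Evaluate the standard form [assuming z > -4]: now -3*log(z - 3) + 5*log(z + 4).
Answer: -3*log(z - 3) + 5*log(z + 4).


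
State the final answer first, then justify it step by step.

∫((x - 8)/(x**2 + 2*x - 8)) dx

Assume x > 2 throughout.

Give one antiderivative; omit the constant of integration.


The answer is -log(x - 2) + 2*log(x + 4).
Step 1. Decompose ∫((x - 8)/(x**2 + 2*x - 8)) dx by partial fractions, (x - 8)/(x**2 + 2*x - 8) = 2/(x + 4) - 1/(x - 2): now ∫(-1/(x - 2)) dx + ∫(2/(x + 4)) dx.
Step 2. Evaluate the standard form [assuming x > -4]: now 2*log(x + 4) + ∫(-1/(x - 2)) dx.
Step 3. Evaluate the standard form [assuming x > 2]: now -log(x - 2) + 2*log(x + 4).
Answer: -log(x - 2) + 2*log(x + 4).


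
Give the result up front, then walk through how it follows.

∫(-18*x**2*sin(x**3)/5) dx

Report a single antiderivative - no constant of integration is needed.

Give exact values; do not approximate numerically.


The answer is 6*cos(x**3)/5.
Step 1. Substitute u = x**3, turning ∫(-18*x**2*sin(x**3)/5) dx into ∫(-6*sin(u)/5) du: now ∫(-6*sin(u)/5) du.
Step 2. Evaluate the standard form: now 6*cos(u)/5.
Step 3. Substitute back u = x**3: now 6*cos(x**3)/5.
Answer: 6*cos(x**3)/5.


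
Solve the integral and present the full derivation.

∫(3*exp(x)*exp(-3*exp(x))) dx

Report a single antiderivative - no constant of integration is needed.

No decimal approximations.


Step 1. Substitute u = exp(x), turning ∫(3*exp(x)*exp(-3*exp(x))) dx into ∫(3*exp(-3*u)) du: now ∫(3*exp(-3*u)) du.
Step 2. Evaluate the standard form: now -exp(-3*u).
Step 3. Substitute back u = exp(x): now -exp(-3*exp(x)).
Answer: -exp(-3*exp(x)).


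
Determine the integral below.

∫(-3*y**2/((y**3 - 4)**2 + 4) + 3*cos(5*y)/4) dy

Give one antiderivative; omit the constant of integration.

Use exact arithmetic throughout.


Answer: 3*sin(5*y)/20 - atan(y**3/2 - 2)/2.


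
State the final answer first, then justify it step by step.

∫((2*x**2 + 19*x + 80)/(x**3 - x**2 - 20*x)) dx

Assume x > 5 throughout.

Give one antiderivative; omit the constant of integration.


The answer is -4*log(x) + 5*log(x - 5) + log(x + 4).
Step 1. Decompose ∫((2*x**2 + 19*x + 80)/(x**3 - x**2 - 20*x)) dx by partial fractions, (2*x**2 + 19*x + 80)/(x**3 - x**2 - 20*x) = 1/(x + 4) + 5/(x - 5) - 4/x: now ∫(-4/x) dx + ∫(5/(x - 5)) dx + ∫(1/(x + 4)) dx.
Step 2. Evaluate the standard form [assuming x > 5]: now 5*log(x - 5) + ∫(-4/x) dx + ∫(1/(x + 4)) dx.
Step 3. Evaluate the standard form [assuming x > 0]: now -4*log(x) + 5*log(x - 5) + ∫(1/(x + 4)) dx.
Step 4. Evaluate the standard form [assuming x > -4]: now -4*log(x) + 5*log(x - 5) + log(x + 4).
Answer: -4*log(x) + 5*log(x - 5) + log(x + 4).


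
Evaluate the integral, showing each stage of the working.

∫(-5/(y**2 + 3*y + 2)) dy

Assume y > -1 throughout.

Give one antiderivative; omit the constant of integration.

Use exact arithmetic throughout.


Step 1. Decompose ∫(-5/(y**2 + 3*y + 2)) dy by partial fractions, -5/(y**2 + 3*y + 2) = 5/(y + 2) - 5/(y + 1): now ∫(-5/(y + 1)) dy + ∫(5/(y + 2)) dy.
Step 2. Evaluate the standard form [assuming y > -2]: now 5*log(y + 2) + ∫(-5/(y + 1)) dy.
Step 3. Evaluate the standard form [assuming y > -1]: now -5*log(y + 1) + 5*log(y + 2).
Answer: -5*log(y + 1) + 5*log(y + 2).


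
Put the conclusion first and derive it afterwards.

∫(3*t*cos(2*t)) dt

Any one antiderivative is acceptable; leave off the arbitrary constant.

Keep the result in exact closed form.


The answer is 3*t*sin(2*t)/2 + 3*cos(2*t)/4.
Step 1. Integrate ∫(3*t*cos(2*t)) dt by parts with u = t, dv = (3*cos(2*t)) dt, so v = 3*sin(2*t)/2: now 3*t*sin(2*t)/2 + ∫(-3*sin(2*t)/2) dt.
Step 2. Evaluate the standard form: now 3*t*sin(2*t)/2 + 3*cos(2*t)/4.
Answer: 3*t*sin(2*t)/2 + 3*cos(2*t)/4.


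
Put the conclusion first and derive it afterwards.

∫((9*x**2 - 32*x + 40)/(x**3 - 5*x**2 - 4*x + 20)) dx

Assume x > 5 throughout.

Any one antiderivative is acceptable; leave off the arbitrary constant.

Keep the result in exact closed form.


The answer is 5*log(x - 5) - log(x - 2) + 5*log(x + 2).
Step 1. Decompose ∫((9*x**2 - 32*x + 40)/(x**3 - 5*x**2 - 4*x + 20)) dx by partial fractions, (9*x**2 - 32*x + 40)/(x**3 - 5*x**2 - 4*x + 20) = 5/(x + 2) - 1/(x - 2) + 5/(x - 5): now ∫(5/(x - 5)) dx + ∫(-1/(x - 2)) dx + ∫(5/(x + 2)) dx.
Step 2. Evaluate the standard form [assuming x > -2]: now 5*log(x + 2) + ∫(5/(x - 5)) dx + ∫(-1/(x - 2)) dx.
Step 3. Evaluate the standard form [assuming x > 2]: now -log(x - 2) + 5*log(x + 2) + ∫(5/(x - 5)) dx.
Step 4. Evaluate the standard form [assuming x > 5]: now 5*log(x - 5) - log(x - 2) + 5*log(x + 2).
Answer: 5*log(x - 5) - log(x - 2) + 5*log(x + 2).


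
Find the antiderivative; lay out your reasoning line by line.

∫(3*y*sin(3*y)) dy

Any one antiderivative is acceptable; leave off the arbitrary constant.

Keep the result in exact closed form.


Step 1. Integrate ∫(3*y*sin(3*y)) dy by parts with u = y, dv = (3*sin(3*y)) dy, so v = -cos(3*y): now -y*cos(3*y) + ∫(cos(3*y)) dy.
Step 2. Evaluate the standard form: now -y*cos(3*y) + sin(3*y)/3.
Answer: -y*cos(3*y) + sin(3*y)/3.


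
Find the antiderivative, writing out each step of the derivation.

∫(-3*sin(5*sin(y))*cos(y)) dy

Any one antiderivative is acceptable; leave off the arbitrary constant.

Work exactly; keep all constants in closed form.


Step 1. Substitute u = sin(y), turning ∫(-3*sin(5*sin(y))*cos(y)) dy into ∫(-3*sin(5*u)) du: now ∫(-3*sin(5*u)) du.
Step 2. Evaluate the standard form: now 3*cos(5*u)/5.
Step 3. Substitute back u = sin(y): now 3*cos(5*sin(y))/5.
Answer: 3*cos(5*sin(y))/5.


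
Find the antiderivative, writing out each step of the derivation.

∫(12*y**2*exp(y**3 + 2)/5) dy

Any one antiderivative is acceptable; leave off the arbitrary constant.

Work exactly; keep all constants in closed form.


Step 1. Substitute u = y**3 + 2, turning ∫(12*y**2*exp(y**3 + 2)/5) dy into ∫(4*exp(u)/5) du: now ∫(4*exp(u)/5) du.
Step 2. Evaluate the standard form: now 4*exp(u)/5.
Step 3. Substitute back u = y**3 + 2: now 4*exp(y**3 + 2)/5.
Answer: 4*exp(y**3 + 2)/5.


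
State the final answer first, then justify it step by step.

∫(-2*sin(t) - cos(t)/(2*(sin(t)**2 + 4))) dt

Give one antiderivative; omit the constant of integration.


The answer is 2*cos(t) - atan(sin(t)/2)/4.
Step 1. Rewrite: now ∫(-cos(t)/(2*(sin(t)**2 + 4))) dt + ∫(-2*sin(t)) dt.
Step 2. Substitute u = sin(t), turning ∫(-cos(t)/(2*(sin(t)**2 + 4))) dt into ∫(-1/(2*(u**2 + 4))) du: now ∫(-1/(2*(u**2 + 4))) du + ∫(-2*sin(t)) dt.
Step 3. Evaluate the standard form: now -atan(u/2)/4 + ∫(-2*sin(t)) dt.
Step 4. Substitute back u = sin(t): now -atan(sin(t)/2)/4 + ∫(-2*sin(t)) dt.
Step 5. Evaluate the standard form: now 2*cos(t) - atan(sin(t)/2)/4.
Answer: 2*cos(t) - atan(sin(t)/2)/4.


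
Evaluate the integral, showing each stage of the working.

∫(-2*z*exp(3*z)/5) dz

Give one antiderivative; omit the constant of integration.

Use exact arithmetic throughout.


Step 1. Integrate ∫(-2*z*exp(3*z)/5) dz by parts with u = z, dv = (-2*exp(3*z)/5) dz, so v = -2*exp(3*z)/15: now -2*z*exp(3*z)/15 + ∫(2*exp(3*z)/15) dz.
Step 2. Evaluate the standard form: now -2*z*exp(3*z)/15 + 2*exp(3*z)/45.
Answer: -2*z*exp(3*z)/15 + 2*exp(3*z)/45.


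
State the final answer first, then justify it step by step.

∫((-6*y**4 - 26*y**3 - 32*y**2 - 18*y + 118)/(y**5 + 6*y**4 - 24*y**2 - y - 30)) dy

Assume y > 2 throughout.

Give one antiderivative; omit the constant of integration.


The answer is -2*log(y - 2) - log(y + 3) - 3*log(y + 5) - 4*atan(y).
Step 1. Decompose ∫((-6*y**4 - 26*y**3 - 32*y**2 - 18*y + 118)/(y**5 + 6*y**4 - 24*y**2 - y - 30)) dy by partial fractions, (-6*y**4 - 26*y**3 - 32*y**2 - 18*y + 118)/(y**5 + 6*y**4 - 24*y**2 - y - 30) = -4/(y**2 + 1) - 3/(y + 5) - 1/(y + 3) - 2/(y - 2): now ∫(-2/(y - 2)) dy + ∫(-1/(y + 3)) dy + ∫(-3/(y + 5)) dy + ∫(-4/(y**2 + 1)) dy.
Step 2. Evaluate the standard form [assuming y > 2]: now -2*log(y - 2) + ∫(-1/(y + 3)) dy + ∫(-3/(y + 5)) dy + ∫(-4/(y**2 + 1)) dy.
Step 3. Evaluate the standard form [assuming y > -3]: now -2*log(y - 2) - log(y + 3) + ∫(-3/(y + 5)) dy + ∫(-4/(y**2 + 1)) dy.
Step 4. Evaluate the standard form [assuming y > -5]: now -2*log(y - 2) - log(y + 3) - 3*log(y + 5) + ∫(-4/(y**2 + 1)) dy.
Step 5. Evaluate the standard form: now -2*log(y - 2) - log(y + 3) - 3*log(y + 5) - 4*atan(y).
Answer: -2*log(y - 2) - log(y + 3) - 3*log(y + 5) - 4*atan(y).


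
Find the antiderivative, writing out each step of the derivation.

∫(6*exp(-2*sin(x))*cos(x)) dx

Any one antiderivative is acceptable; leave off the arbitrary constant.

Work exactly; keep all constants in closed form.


Step 1. Substitute u = sin(x), turning ∫(6*exp(-2*sin(x))*cos(x)) dx into ∫(6*exp(-2*u)) du: now ∫(6*exp(-2*u)) du.
Step 2. Evaluate the standard form: now -3*exp(-2*u).
Step 3. Substitute back u = sin(x): now -3*exp(-2*sin(x)).
Answer: -3*exp(-2*sin(x)).


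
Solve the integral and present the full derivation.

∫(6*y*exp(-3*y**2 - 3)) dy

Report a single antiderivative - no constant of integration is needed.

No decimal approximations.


Step 1. Substitute u = y**2 + 1, turning ∫(6*y*exp(-3*y**2 - 3)) dy into ∫(3*exp(-3*u)) du: now ∫(3*exp(-3*u)) du.
Step 2. Evaluate the standard form: now -exp(-3*u).
Step 3. Substitute back u = y**2 + 1: now -exp(-3*y**2 - 3).
Answer: -exp(-3*y**2 - 3).


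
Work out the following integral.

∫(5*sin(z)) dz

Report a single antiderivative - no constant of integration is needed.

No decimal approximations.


Answer: -5*cos(z).


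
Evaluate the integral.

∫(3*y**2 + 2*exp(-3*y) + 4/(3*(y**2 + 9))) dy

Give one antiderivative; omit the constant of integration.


Answer: y**3 + 4*atan(y/3)/9 - 2*exp(-3*y)/3.


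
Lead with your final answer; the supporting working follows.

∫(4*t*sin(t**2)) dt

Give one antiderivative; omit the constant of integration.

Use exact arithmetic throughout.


The answer is -2*cos(t**2).
Step 1. Substitute u = t**2, turning ∫(4*t*sin(t**2)) dt into ∫(2*sin(u)) du: now ∫(2*sin(u)) du.
Step 2. Evaluate the standard form: now -2*cos(u).
Step 3. Substitute back u = t**2: now -2*cos(t**2).
Answer: -2*cos(t**2).


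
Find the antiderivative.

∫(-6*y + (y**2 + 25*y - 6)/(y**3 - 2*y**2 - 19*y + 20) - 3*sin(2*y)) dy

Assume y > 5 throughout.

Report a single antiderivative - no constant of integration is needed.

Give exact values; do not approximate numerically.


Answer: -3*y**2 + 4*log(y - 5) - log(y - 1) - 2*log(y + 4) + 3*cos(2*y)/2.


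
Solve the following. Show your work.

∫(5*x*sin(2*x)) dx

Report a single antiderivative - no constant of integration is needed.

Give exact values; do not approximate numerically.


Step 1. Integrate ∫(5*x*sin(2*x)) dx by parts with u = x, dv = (5*sin(2*x)) dx, so v = -5*cos(2*x)/2: now -5*x*cos(2*x)/2 + ∫(5*cos(2*x)/2) dx.
Step 2. Evaluate the standard form: now -5*x*cos(2*x)/2 + 5*sin(2*x)/4.
Answer: -5*x*cos(2*x)/2 + 5*sin(2*x)/4.


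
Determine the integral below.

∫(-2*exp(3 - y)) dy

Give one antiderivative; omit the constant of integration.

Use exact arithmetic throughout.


Answer: 2*exp(3 - y).


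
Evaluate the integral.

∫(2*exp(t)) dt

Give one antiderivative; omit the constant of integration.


Answer: 2*exp(t).


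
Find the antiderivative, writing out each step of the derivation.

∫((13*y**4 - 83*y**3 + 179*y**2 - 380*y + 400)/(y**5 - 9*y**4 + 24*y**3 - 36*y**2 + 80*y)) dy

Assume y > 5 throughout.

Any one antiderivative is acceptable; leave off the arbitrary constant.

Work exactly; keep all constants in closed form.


Step 1. Decompose ∫((13*y**4 - 83*y**3 + 179*y**2 - 380*y + 400)/(y**5 - 9*y**4 + 24*y**3 - 36*y**2 + 80*y)) dy by partial fractions, (13*y**4 - 83*y**3 + 179*y**2 - 380*y + 400)/(y**5 - 9*y**4 + 24*y**3 - 36*y**2 + 80*y) = -3/(y**2 + 4) + 3/(y - 4) + 5/(y - 5) + 5/y: now ∫(5/y) dy + ∫(5/(y - 5)) dy + ∫(3/(y - 4)) dy + ∫(-3/(y**2 + 4)) dy.
Step 2. Evaluate the standard form [assuming y > 5]: now 5*log(y - 5) + ∫(5/y) dy + ∫(3/(y - 4)) dy + ∫(-3/(y**2 + 4)) dy.
Step 3. Evaluate the standard form [assuming y > 0]: now 5*log(y) + 5*log(y - 5) + ∫(3/(y - 4)) dy + ∫(-3/(y**2 + 4)) dy.
Step 4. Evaluate the standard form [assuming y > 4]: now 5*log(y) + 5*log(y - 5) + 3*log(y - 4) + ∫(-3/(y**2 + 4)) dy.
Step 5. Evaluate the standard form: now 5*log(y) + 5*log(y - 5) + 3*log(y - 4) - 3*atan(y/2)/2.
Answer: 5*log(y) + 5*log(y - 5) + 3*log(y - 4) - 3*atan(y/2)/2.


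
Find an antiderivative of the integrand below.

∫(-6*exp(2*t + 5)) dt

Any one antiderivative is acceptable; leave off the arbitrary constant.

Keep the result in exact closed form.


Answer: -3*exp(2*t + 5).


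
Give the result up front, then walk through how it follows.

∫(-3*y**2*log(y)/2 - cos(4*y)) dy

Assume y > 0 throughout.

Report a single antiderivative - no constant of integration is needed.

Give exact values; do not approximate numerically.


The answer is -y**3*log(y)/2 + y**3/6 - sin(4*y)/4.
Step 1. Rewrite: now ∫(-3*y**2*log(y)/2) dy + ∫(-cos(4*y)) dy.
Step 2. Evaluate the standard form: now -sin(4*y)/4 + ∫(-3*y**2*log(y)/2) dy.
Step 3. Integrate ∫(-3*y**2*log(y)/2) dy by parts with u = log(y), dv = (-3*y**2/2) dy, so v = -y**3/2 [assuming y > 0]: now -y**3*log(y)/2 - sin(4*y)/4 + ∫(y**2/2) dy.
Step 4. Evaluate the standard form: now -y**3*log(y)/2 + y**3/6 - sin(4*y)/4.
Answer: -y**3*log(y)/2 + y**3/6 - sin(4*y)/4.


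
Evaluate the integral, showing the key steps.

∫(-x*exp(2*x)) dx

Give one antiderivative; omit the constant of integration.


Step 1. Integrate ∫(-x*exp(2*x)) dx by parts with u = x, dv = (-exp(2*x)) dx, so v = -exp(2*x)/2: now -x*exp(2*x)/2 + ∫(exp(2*x)/2) dx.
Step 2. Evaluate the standard form: now -x*exp(2*x)/2 + exp(2*x)/4.
Answer: -x*exp(2*x)/2 + exp(2*x)/4.


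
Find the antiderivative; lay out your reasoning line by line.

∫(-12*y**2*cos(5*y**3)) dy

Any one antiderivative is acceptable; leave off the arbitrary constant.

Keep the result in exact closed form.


Step 1. Substitute u = y**3, turning ∫(-12*y**2*cos(5*y**3)) dy into ∫(-4*cos(5*u)) du: now ∫(-4*cos(5*u)) du.
Step 2. Evaluate the standard form: now -4*sin(5*u)/5.
Step 3. Substitute back u = y**3: now -4*sin(5*y**3)/5.
Answer: -4*sin(5*y**3)/5.


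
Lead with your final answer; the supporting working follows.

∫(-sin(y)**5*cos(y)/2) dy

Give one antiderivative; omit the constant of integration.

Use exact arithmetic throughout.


The answer is -sin(y)**6/12.
Step 1. Substitute u = sin(y), turning ∫(-sin(y)**5*cos(y)/2) dy into ∫(-u**5/2) du: now ∫(-u**5/2) du.
Step 2. Evaluate the standard form: now -u**6/12.
Step 3. Substitute back u = sin(y): now -sin(y)**6/12.
Answer: -sin(y)**6/12.


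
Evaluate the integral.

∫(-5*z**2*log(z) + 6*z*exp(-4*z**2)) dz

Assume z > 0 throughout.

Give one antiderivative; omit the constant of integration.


Answer: -5*z**3*log(z)/3 + 5*z**3/9 - 3*exp(-4*z**2)/4.


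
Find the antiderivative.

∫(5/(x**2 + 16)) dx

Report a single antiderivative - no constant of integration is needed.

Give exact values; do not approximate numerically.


Answer: 5*atan(x/4)/4.


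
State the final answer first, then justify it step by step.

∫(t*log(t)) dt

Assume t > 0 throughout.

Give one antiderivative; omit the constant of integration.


The answer is t**2*log(t)/2 - t**2/4.
Step 1. Integrate ∫(t*log(t)) dt by parts with u = log(t), dv = (t) dt, so v = t**2/2 [assuming t > 0]: now t**2*log(t)/2 + ∫(-t/2) dt.
Step 2. Evaluate the standard form: now t**2*log(t)/2 - t**2/4.
Answer: t**2*log(t)/2 - t**2/4.


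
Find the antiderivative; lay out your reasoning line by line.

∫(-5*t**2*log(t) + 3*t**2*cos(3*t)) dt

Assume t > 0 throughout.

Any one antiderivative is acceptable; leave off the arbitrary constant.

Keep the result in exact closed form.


Step 1. Rewrite: now ∫(-5*t**2*log(t)) dt + ∫(3*t**2*cos(3*t)) dt.
Step 2. Integrate ∫(3*t**2*cos(3*t)) dt by parts with u = t**2, dv = (3*cos(3*t)) dt, so v = sin(3*t): now t**2*sin(3*t) + ∫(-2*t*sin(3*t)) dt + ∫(-5*t**2*log(t)) dt.
Step 3. Integrate ∫(-2*t*sin(3*t)) dt by parts with u = t, dv = (-2*sin(3*t)) dt, so v = 2*cos(3*t)/3: now t**2*sin(3*t) + 2*t*cos(3*t)/3 + ∫(-5*t**2*log(t)) dt + ∫(-2*cos(3*t)/3) dt.
Step 4. Evaluate the standard form: now t**2*sin(3*t) + 2*t*cos(3*t)/3 - 2*sin(3*t)/9 + ∫(-5*t**2*log(t)) dt.
Step 5. Integrate ∫(-5*t**2*log(t)) dt by parts with u = log(t), dv = (-5*t**2) dt, so v = -5*t**3/3 [assuming t > 0]: now -5*t**3*log(t)/3 + t**2*sin(3*t) + 2*t*cos(3*t)/3 - 2*sin(3*t)/9 + ∫(5*t**2/3) dt.
Step 6. Evaluate the standard form: now -5*t**3*log(t)/3 + 5*t**3/9 + t**2*sin(3*t) + 2*t*cos(3*t)/3 - 2*sin(3*t)/9.
Answer: -5*t**3*log(t)/3 + 5*t**3/9 + t**2*sin(3*t) + 2*t*cos(3*t)/3 - 2*sin(3*t)/9.


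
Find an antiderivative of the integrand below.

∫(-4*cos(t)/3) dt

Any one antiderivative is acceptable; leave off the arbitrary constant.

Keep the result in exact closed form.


Answer: -4*sin(t)/3.


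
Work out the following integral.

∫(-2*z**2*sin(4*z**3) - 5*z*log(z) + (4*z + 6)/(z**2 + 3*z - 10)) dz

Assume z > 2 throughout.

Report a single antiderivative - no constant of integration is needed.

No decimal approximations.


Answer: -5*z**2*log(z)/2 + 5*z**2/4 + 2*log(z - 2) + 2*log(z + 5) + cos(4*z**3)/6.


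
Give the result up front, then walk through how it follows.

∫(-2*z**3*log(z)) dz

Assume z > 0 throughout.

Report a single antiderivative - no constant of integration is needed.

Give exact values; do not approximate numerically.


The answer is -z**4*log(z)/2 + z**4/8.
Step 1. Integrate ∫(-2*z**3*log(z)) dz by parts with u = log(z), dv = (-2*z**3) dz, so v = -z**4/2 [assuming z > 0]: now -z**4*log(z)/2 + ∫(z**3/2) dz.
Step 2. Evaluate the standard form: now -z**4*log(z)/2 + z**4/8.
Answer: -z**4*log(z)/2 + z**4/8.


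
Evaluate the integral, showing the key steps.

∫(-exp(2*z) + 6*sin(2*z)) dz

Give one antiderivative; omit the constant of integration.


Step 1. Rewrite: now ∫(-exp(2*z)) dz + ∫(6*sin(2*z)) dz.
Step 2. Evaluate the standard form: now -exp(2*z)/2 + ∫(6*sin(2*z)) dz.
Step 3. Evaluate the standard form: now -exp(2*z)/2 - 3*cos(2*z).
Answer: -exp(2*z)/2 - 3*cos(2*z).


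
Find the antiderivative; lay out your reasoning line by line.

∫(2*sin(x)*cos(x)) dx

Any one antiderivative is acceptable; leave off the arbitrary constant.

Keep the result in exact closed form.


Step 1. Substitute u = sin(x), turning ∫(2*sin(x)*cos(x)) dx into ∫(2*u) du: now ∫(2*u) du.
Step 2. Evaluate the standard form: now u**2.
Step 3. Substitute back u = sin(x): now sin(x)**2.
Answer: sin(x)**2.


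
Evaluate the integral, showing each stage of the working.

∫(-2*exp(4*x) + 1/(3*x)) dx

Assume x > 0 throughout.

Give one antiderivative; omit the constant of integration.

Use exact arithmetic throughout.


Step 1. Rewrite: now ∫(1/(3*x)) dx + ∫(-2*exp(4*x)) dx.
Step 2. Evaluate the standard form: now -exp(4*x)/2 + ∫(1/(3*x)) dx.
Step 3. Evaluate the standard form [assuming x > 0]: now -exp(4*x)/2 + log(x)/3.
Answer: -exp(4*x)/2 + log(x)/3.


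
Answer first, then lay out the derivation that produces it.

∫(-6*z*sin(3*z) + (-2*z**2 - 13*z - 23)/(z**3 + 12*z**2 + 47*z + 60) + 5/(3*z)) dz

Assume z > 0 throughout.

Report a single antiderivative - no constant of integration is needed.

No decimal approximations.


The answer is 2*z*cos(3*z) + 5*log(z)/3 - log(z + 3) + 3*log(z + 4) - 4*log(z + 5) - 2*sin(3*z)/3.
Step 1. Rewrite: now ∫(5/(3*z)) dz + ∫(-6*z*sin(3*z)) dz + ∫((-2*z**2 - 13*z - 23)/(z**3 + 12*z**2 + 47*z + 60)) dz.
Step 2. Integrate ∫(-6*z*sin(3*z)) dz by parts with u = z, dv = (-6*sin(3*z)) dz, so v = 2*cos(3*z): now 2*z*cos(3*z) + ∫(5/(3*z)) dz + ∫((-2*z**2 - 13*z - 23)/(z**3 + 12*z**2 + 47*z + 60)) dz + ∫(-2*cos(3*z)) dz.
Step 3. Evaluate the standard form: now 2*z*cos(3*z) - 2*sin(3*z)/3 + ∫(5/(3*z)) dz + ∫((-2*z**2 - 13*z - 23)/(z**3 + 12*z**2 + 47*z + 60)) dz.
Step 4. Decompose ∫((-2*z**2 - 13*z - 23)/(z**3 + 12*z**2 + 47*z + 60)) dz by partial fractions, (-2*z**2 - 13*z - 23)/(z**3 + 12*z**2 + 47*z + 60) = -4/(z + 5) + 3/(z + 4) - 1/(z + 3): now 2*z*cos(3*z) - 2*sin(3*z)/3 + ∫(5/(3*z)) dz + ∫(-1/(z + 3)) dz + ∫(3/(z + 4)) dz + ∫(-4/(z + 5)) dz.
Step 5. Evaluate the standard form [assuming z > -4]: now 2*z*cos(3*z) + 3*log(z + 4) - 2*sin(3*z)/3 + ∫(5/(3*z)) dz + ∫(-1/(z + 3)) dz + ∫(-4/(z + 5)) dz.
Step 6. Evaluate the standard form [assuming z > -3]: now 2*z*cos(3*z) - log(z + 3) + 3*log(z + 4) - 2*sin(3*z)/3 + ∫(5/(3*z)) dz + ∫(-4/(z + 5)) dz.
Step 7. Evaluate the standard form [assuming z > -5]: now 2*z*cos(3*z) - log(z + 3) + 3*log(z + 4) - 4*log(z + 5) - 2*sin(3*z)/3 + ∫(5/(3*z)) dz.
Step 8. Evaluate the standard form [assuming z > 0]: now 2*z*cos(3*z) + 5*log(z)/3 - log(z + 3) + 3*log(z + 4) - 4*log(z + 5) - 2*sin(3*z)/3.
Answer: 2*z*cos(3*z) + 5*log(z)/3 - log(z + 3) + 3*log(z + 4) - 4*log(z + 5) - 2*sin(3*z)/3.


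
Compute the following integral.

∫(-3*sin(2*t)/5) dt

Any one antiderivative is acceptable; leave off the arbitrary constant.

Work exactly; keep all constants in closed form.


Answer: 3*cos(2*t)/10.


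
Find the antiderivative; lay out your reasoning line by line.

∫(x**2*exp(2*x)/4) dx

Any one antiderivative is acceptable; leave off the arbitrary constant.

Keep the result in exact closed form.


Step 1. Integrate ∫(x**2*exp(2*x)/4) dx by parts with u = x**2, dv = (exp(2*x)/4) dx, so v = exp(2*x)/8: now x**2*exp(2*x)/8 + ∫(-x*exp(2*x)/4) dx.
Step 2. Integrate ∫(-x*exp(2*x)/4) dx by parts with u = x, dv = (-exp(2*x)/4) dx, so v = -exp(2*x)/8: now x**2*exp(2*x)/8 - x*exp(2*x)/8 + ∫(exp(2*x)/8) dx.
Step 3. Evaluate the standard form: now x**2*exp(2*x)/8 - x*exp(2*x)/8 + exp(2*x)/16.
Answer: x**2*exp(2*x)/8 - x*exp(2*x)/8 + exp(2*x)/16.


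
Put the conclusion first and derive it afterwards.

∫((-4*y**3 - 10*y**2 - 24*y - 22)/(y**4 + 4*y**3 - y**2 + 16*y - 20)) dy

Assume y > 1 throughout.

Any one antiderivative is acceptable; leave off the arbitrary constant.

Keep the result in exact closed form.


The answer is -2*log(y - 1) - 2*log(y + 5) - atan(y/2).
Step 1. Decompose ∫((-4*y**3 - 10*y**2 - 24*y - 22)/(y**4 + 4*y**3 - y**2 + 16*y - 20)) dy by partial fractions, (-4*y**3 - 10*y**2 - 24*y - 22)/(y**4 + 4*y**3 - y**2 + 16*y - 20) = -2/(y**2 + 4) - 2/(y + 5) - 2/(y - 1): now ∫(-2/(y - 1)) dy + ∫(-2/(y + 5)) dy + ∫(-2/(y**2 + 4)) dy.
Step 2. Evaluate the standard form [assuming y > 1]: now -2*log(y - 1) + ∫(-2/(y + 5)) dy + ∫(-2/(y**2 + 4)) dy.
Step 3. Evaluate the standard form [assuming y > -5]: now -2*log(y - 1) - 2*log(y + 5) + ∫(-2/(y**2 + 4)) dy.
Step 4. Evaluate the standard form: now -2*log(y - 1) - 2*log(y + 5) - atan(y/2).
Answer: -2*log(y - 1) - 2*log(y + 5) - atan(y/2).


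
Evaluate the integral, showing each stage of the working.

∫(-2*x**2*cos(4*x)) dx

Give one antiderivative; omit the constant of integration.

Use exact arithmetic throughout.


Step 1. Integrate ∫(-2*x**2*cos(4*x)) dx by parts with u = x**2, dv = (-2*cos(4*x)) dx, so v = -sin(4*x)/2: now -x**2*sin(4*x)/2 + ∫(x*sin(4*x)) dx.
Step 2. Integrate ∫(x*sin(4*x)) dx by parts with u = x, dv = (sin(4*x)) dx, so v = -cos(4*x)/4: now -x**2*sin(4*x)/2 - x*cos(4*x)/4 + ∫(cos(4*x)/4) dx.
Step 3. Evaluate the standard form: now -x**2*sin(4*x)/2 - x*cos(4*x)/4 + sin(4*x)/16.
Answer: -x**2*sin(4*x)/2 - x*cos(4*x)/4 + sin(4*x)/16.


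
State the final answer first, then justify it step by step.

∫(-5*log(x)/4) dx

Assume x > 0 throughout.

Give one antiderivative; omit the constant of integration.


The answer is -5*x*log(x)/4 + 5*x/4.
Step 1. Integrate ∫(-5*log(x)/4) dx by parts with u = log(x), dv = (-5/4) dx, so v = -5*x/4 [assuming x > 0]: now -5*x*log(x)/4 + ∫(5/4) dx.
Step 2. Evaluate the standard form: now -5*x*log(x)/4 + 5*x/4.
Answer: -5*x*log(x)/4 + 5*x/4.


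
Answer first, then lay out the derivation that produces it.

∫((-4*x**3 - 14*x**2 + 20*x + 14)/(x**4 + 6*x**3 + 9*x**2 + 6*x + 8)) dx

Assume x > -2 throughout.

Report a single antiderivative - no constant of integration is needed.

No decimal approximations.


The answer is -5*log(x + 2) + log(x + 4) + 4*atan(x).
Step 1. Decompose ∫((-4*x**3 - 14*x**2 + 20*x + 14)/(x**4 + 6*x**3 + 9*x**2 + 6*x + 8)) dx by partial fractions, (-4*x**3 - 14*x**2 + 20*x + 14)/(x**4 + 6*x**3 + 9*x**2 + 6*x + 8) = 4/(x**2 + 1) + 1/(x + 4) - 5/(x + 2): now ∫(-5/(x + 2)) dx + ∫(1/(x + 4)) dx + ∫(4/(x**2 + 1)) dx.
Step 2. Evaluate the standard form [assuming x > -2]: now -5*log(x + 2) + ∫(1/(x + 4)) dx + ∫(4/(x**2 + 1)) dx.
Step 3. Evaluate the standard form [assuming x > -4]: now -5*log(x + 2) + log(x + 4) + ∫(4/(x**2 + 1)) dx.
Step 4. Evaluate the standard form: now -5*log(x + 2) + log(x + 4) + 4*atan(x).
Answer: -5*log(x + 2) + log(x + 4) + 4*atan(x).


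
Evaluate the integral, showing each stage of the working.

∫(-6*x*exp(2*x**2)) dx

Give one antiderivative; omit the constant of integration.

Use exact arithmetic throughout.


Step 1. Substitute u = x**2, turning ∫(-6*x*exp(2*x**2)) dx into ∫(-3*exp(2*u)) du: now ∫(-3*exp(2*u)) du.
Step 2. Evaluate the standard form: now -3*exp(2*u)/2.
Step 3. Substitute back u = x**2: now -3*exp(2*x**2)/2.
Answer: -3*exp(2*x**2)/2.


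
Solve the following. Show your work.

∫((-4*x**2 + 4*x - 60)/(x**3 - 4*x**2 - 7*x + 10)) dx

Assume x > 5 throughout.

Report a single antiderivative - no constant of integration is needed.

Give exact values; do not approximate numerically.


Step 1. Decompose ∫((-4*x**2 + 4*x - 60)/(x**3 - 4*x**2 - 7*x + 10)) dx by partial fractions, (-4*x**2 + 4*x - 60)/(x**3 - 4*x**2 - 7*x + 10) = -4/(x + 2) + 5/(x - 1) - 5/(x - 5): now ∫(-5/(x - 5)) dx + ∫(5/(x - 1)) dx + ∫(-4/(x + 2)) dx.
Step 2. Evaluate the standard form [assuming x > 1]: now 5*log(x - 1) + ∫(-5/(x - 5)) dx + ∫(-4/(x + 2)) dx.
Step 3. Evaluate the standard form [assuming x > -2]: now 5*log(x - 1) - 4*log(x + 2) + ∫(-5/(x - 5)) dx.
Step 4. Evaluate the standard form [assuming x > 5]: now -5*log(x - 5) + 5*log(x - 1) - 4*log(x + 2).
Answer: -5*log(x - 5) + 5*log(x - 1) - 4*log(x + 2).


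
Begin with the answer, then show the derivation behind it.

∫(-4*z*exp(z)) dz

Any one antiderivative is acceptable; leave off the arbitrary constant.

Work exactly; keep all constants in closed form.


The answer is -4*z*exp(z) + 4*exp(z).
Step 1. Integrate ∫(-4*z*exp(z)) dz by parts with u = z, dv = (-4*exp(z)) dz, so v = -4*exp(z): now -4*z*exp(z) + ∫(4*exp(z)) dz.
Step 2. Evaluate the standard form: now -4*z*exp(z) + 4*exp(z).
Answer: -4*z*exp(z) + 4*exp(z).


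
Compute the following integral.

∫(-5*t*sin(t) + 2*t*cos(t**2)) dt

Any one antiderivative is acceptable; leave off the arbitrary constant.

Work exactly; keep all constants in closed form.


Answer: 5*t*cos(t) - 5*sin(t) + sin(t**2).


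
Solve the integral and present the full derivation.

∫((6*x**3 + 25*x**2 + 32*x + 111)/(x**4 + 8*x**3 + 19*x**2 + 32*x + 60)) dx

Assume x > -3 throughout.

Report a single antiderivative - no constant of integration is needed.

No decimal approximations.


Step 1. Decompose ∫((6*x**3 + 25*x**2 + 32*x + 111)/(x**4 + 8*x**3 + 19*x**2 + 32*x + 60)) dx by partial fractions, (6*x**3 + 25*x**2 + 32*x + 111)/(x**4 + 8*x**3 + 19*x**2 + 32*x + 60) = 1/(x**2 + 4) + 3/(x + 5) + 3/(x + 3): now ∫(3/(x + 3)) dx + ∫(3/(x + 5)) dx + ∫(1/(x**2 + 4)) dx.
Step 2. Evaluate the standard form [assuming x > -3]: now 3*log(x + 3) + ∫(3/(x + 5)) dx + ∫(1/(x**2 + 4)) dx.
Step 3. Evaluate the standard form [assuming x > -5]: now 3*log(x + 3) + 3*log(x + 5) + ∫(1/(x**2 + 4)) dx.
Step 4. Evaluate the standard form: now 3*log(x + 3) + 3*log(x + 5) + atan(x/2)/2.
Answer: 3*log(x + 3) + 3*log(x + 5) + atan(x/2)/2.


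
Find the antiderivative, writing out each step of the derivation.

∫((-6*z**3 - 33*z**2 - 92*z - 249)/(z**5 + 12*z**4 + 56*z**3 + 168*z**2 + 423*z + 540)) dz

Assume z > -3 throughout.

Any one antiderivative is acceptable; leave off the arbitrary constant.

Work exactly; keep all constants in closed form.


Step 1. Decompose ∫((-6*z**3 - 33*z**2 - 92*z - 249)/(z**5 + 12*z**4 + 56*z**3 + 168*z**2 + 423*z + 540)) dz by partial fractions, (-6*z**3 - 33*z**2 - 92*z - 249)/(z**5 + 12*z**4 + 56*z**3 + 168*z**2 + 423*z + 540) = -1/(z**2 + 9) + 2/(z + 5) + 1/(z + 4) - 3/(z + 3): now ∫(-3/(z + 3)) dz + ∫(1/(z + 4)) dz + ∫(2/(z + 5)) dz + ∫(-1/(z**2 + 9)) dz.
Step 2. Evaluate the standard form [assuming z > -4]: now log(z + 4) + ∫(-3/(z + 3)) dz + ∫(2/(z + 5)) dz + ∫(-1/(z**2 + 9)) dz.
Step 3. Evaluate the standard form [assuming z > -3]: now -3*log(z + 3) + log(z + 4) + ∫(2/(z + 5)) dz + ∫(-1/(z**2 + 9)) dz.
Step 4. Evaluate the standard form [assuming z > -5]: now -3*log(z + 3) + log(z + 4) + 2*log(z + 5) + ∫(-1/(z**2 + 9)) dz.
Step 5. Evaluate the standard form: now -3*log(z + 3) + log(z + 4) + 2*log(z + 5) - atan(z/3)/3.
Answer: -3*log(z + 3) + log(z + 4) + 2*log(z + 5) - atan(z/3)/3.


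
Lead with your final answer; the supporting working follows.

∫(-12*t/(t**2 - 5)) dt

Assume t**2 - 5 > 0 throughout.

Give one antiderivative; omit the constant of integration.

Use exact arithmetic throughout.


The answer is -6*log(t**2 - 5).
Step 1. Substitute u = t**2 - 5, turning ∫(-12*t/(t**2 - 5)) dt into ∫(-6/u) du: now ∫(-6/u) du.
Step 2. Evaluate the standard form [assuming u > 0]: now -6*log(u).
Step 3. Substitute back u = t**2 - 5: now -6*log(t**2 - 5).
Answer: -6*log(t**2 - 5).


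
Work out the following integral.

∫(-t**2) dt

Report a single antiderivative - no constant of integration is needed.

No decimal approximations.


Answer: -t**3/3.


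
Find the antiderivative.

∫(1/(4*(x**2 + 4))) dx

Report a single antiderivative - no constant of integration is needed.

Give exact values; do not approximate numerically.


Answer: atan(x/2)/8.


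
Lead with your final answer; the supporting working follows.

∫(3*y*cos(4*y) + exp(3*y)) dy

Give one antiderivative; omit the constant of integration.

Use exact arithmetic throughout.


The answer is 3*y*sin(4*y)/4 + exp(3*y)/3 + 3*cos(4*y)/16.
Step 1. Rewrite: now ∫(3*y*cos(4*y)) dy + ∫(exp(3*y)) dy.
Step 2. Evaluate the standard form: now exp(3*y)/3 + ∫(3*y*cos(4*y)) dy.
Step 3. Integrate ∫(3*y*cos(4*y)) dy by parts with u = y, dv = (3*cos(4*y)) dy, so v = 3*sin(4*y)/4: now 3*y*sin(4*y)/4 + exp(3*y)/3 + ∫(-3*sin(4*y)/4) dy.
Step 4. Evaluate the standard form: now 3*y*sin(4*y)/4 + exp(3*y)/3 + 3*cos(4*y)/16.
Answer: 3*y*sin(4*y)/4 + exp(3*y)/3 + 3*cos(4*y)/16.


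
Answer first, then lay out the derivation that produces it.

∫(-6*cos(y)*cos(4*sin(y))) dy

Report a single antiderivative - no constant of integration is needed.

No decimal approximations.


The answer is -3*sin(4*sin(y))/2.
Step 1. Substitute u = sin(y), turning ∫(-6*cos(y)*cos(4*sin(y))) dy into ∫(-6*cos(4*u)) du: now ∫(-6*cos(4*u)) du.
Step 2. Evaluate the standard form: now -3*sin(4*u)/2.
Step 3. Substitute back u = sin(y): now -3*sin(4*sin(y))/2.
Answer: -3*sin(4*sin(y))/2.


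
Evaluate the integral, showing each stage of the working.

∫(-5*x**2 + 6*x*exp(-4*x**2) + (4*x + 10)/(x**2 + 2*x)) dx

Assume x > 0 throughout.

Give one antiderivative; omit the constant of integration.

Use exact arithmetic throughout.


Step 1. Rewrite: now ∫(-5*x**2) dx + ∫(6*x*exp(-4*x**2)) dx + ∫((4*x + 10)/(x**2 + 2*x)) dx.
Step 2. Decompose ∫((4*x + 10)/(x**2 + 2*x)) dx by partial fractions, (4*x + 10)/(x**2 + 2*x) = -1/(x + 2) + 5/x: now ∫(5/x) dx + ∫(-5*x**2) dx + ∫(6*x*exp(-4*x**2)) dx + ∫(-1/(x + 2)) dx.
Step 3. Evaluate the standard form [assuming x > -2]: now -log(x + 2) + ∫(5/x) dx + ∫(-5*x**2) dx + ∫(6*x*exp(-4*x**2)) dx.
Step 4. Evaluate the standard form [assuming x > 0]: now 5*log(x) - log(x + 2) + ∫(-5*x**2) dx + ∫(6*x*exp(-4*x**2)) dx.
Step 5. Substitute u = x**2, turning ∫(6*x*exp(-4*x**2)) dx into ∫(3*exp(-4*u)) du: now 5*log(x) - log(x + 2) + ∫(-5*x**2) dx + ∫(3*exp(-4*u)) du.
Step 6. Evaluate the standard form: now 5*log(x) - log(x + 2) + ∫(-5*x**2) dx - 3*exp(-4*u)/4.
Step 7. Substitute back u = x**2: now 5*log(x) - log(x + 2) + ∫(-5*x**2) dx - 3*exp(-4*x**2)/4.
Step 8. Evaluate the standard form: now -5*x**3/3 + 5*log(x) - log(x + 2) - 3*exp(-4*x**2)/4.
Answer: -5*x**3/3 + 5*log(x) - log(x + 2) - 3*exp(-4*x**2)/4.
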